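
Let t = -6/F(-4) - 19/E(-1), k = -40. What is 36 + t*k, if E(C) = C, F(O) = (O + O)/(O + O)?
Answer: -484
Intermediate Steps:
F(O) = 1 (F(O) = (2*O)/((2*O)) = (2*O)*(1/(2*O)) = 1)
t = 13 (t = -6/1 - 19/(-1) = -6*1 - 19*(-1) = -6 + 19 = 13)
36 + t*k = 36 + 13*(-40) = 36 - 520 = -484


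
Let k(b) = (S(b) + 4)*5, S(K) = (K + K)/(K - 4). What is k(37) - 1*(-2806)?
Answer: 93628/33 ≈ 2837.2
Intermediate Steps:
S(K) = 2*K/(-4 + K) (S(K) = (2*K)/(-4 + K) = 2*K/(-4 + K))
k(b) = 20 + 10*b/(-4 + b) (k(b) = (2*b/(-4 + b) + 4)*5 = (4 + 2*b/(-4 + b))*5 = 20 + 10*b/(-4 + b))
k(37) - 1*(-2806) = 10*(-8 + 3*37)/(-4 + 37) - 1*(-2806) = 10*(-8 + 111)/33 + 2806 = 10*(1/33)*103 + 2806 = 1030/33 + 2806 = 93628/33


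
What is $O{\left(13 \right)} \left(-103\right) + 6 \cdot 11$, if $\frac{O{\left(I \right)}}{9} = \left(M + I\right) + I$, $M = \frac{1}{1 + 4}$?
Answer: $- \frac{121107}{5} \approx -24221.0$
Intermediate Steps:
$M = \frac{1}{5} \approx 0.2$
$O{\left(I \right)} = \frac{9}{5} + 18 I$ ($O{\left(I \right)} = 9 \left(\left(\frac{1}{5} + I\right) + I\right) = 9 \left(\frac{1}{5} + 2 I\right) = \frac{9}{5} + 18 I$)
$O{\left(13 \right)} \left(-103\right) + 6 \cdot 11 = \left(\frac{9}{5} + 18 \cdot 13\right) \left(-103\right) + 6 \cdot 11 = \left(\frac{9}{5} + 234\right) \left(-103\right) + 66 = \frac{1179}{5} \left(-103\right) + 66 = - \frac{121437}{5} + 66 = - \frac{121107}{5}$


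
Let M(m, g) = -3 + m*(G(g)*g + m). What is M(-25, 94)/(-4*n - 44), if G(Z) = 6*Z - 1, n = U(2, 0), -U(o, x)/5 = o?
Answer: 330607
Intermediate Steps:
U(o, x) = -5*o
n = -10 (n = -5*2 = -10)
G(Z) = -1 + 6*Z
M(m, g) = -3 + m*(m + g*(-1 + 6*g)) (M(m, g) = -3 + m*((-1 + 6*g)*g + m) = -3 + m*(g*(-1 + 6*g) + m) = -3 + m*(m + g*(-1 + 6*g)))
M(-25, 94)/(-4*n - 44) = (-3 + (-25)² + 94*(-25)*(-1 + 6*94))/(-4*(-10) - 44) = (-3 + 625 + 94*(-25)*(-1 + 564))/(40 - 44) = (-3 + 625 + 94*(-25)*563)/(-4) = (-3 + 625 - 1323050)*(-¼) = -1322428*(-¼) = 330607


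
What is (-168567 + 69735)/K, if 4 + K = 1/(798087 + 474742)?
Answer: 41932078576/1697105 ≈ 24708.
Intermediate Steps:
K = -5091315/1272829 (K = -4 + 1/(798087 + 474742) = -4 + 1/1272829 = -5091315/1272829 ≈ -4.0000)
(-168567 + 69735)/K = (-168567 + 69735)/(-5091315/1272829) = -98832*(-1272829/5091315) = 41932078576/1697105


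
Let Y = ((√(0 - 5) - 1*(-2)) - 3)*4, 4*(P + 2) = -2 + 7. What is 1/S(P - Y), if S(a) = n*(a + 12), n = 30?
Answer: 122/75015 + 32*I*√5/75015 ≈ 0.0016263 + 0.00095387*I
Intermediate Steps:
P = -¾ (P = -2 + (-2 + 7)/4 = -2 + (¼)*5 = -2 + 5/4 = -¾ ≈ -0.75000)
Y = -4 + 4*I*√5 (Y = ((√(-5) + 2) - 3)*4 = ((I*√5 + 2) - 3)*4 = ((2 + I*√5) - 3)*4 = (-1 + I*√5)*4 = -4 + 4*I*√5 ≈ -4.0 + 8.9443*I)
S(a) = 360 + 30*a (S(a) = 30*(a + 12) = 30*(12 + a) = 360 + 30*a)
1/S(P - Y) = 1/(360 + 30*(-¾ - (-4 + 4*I*√5))) = 1/(360 + 30*(-¾ + (4 - 4*I*√5))) = 1/(360 + 30*(13/4 - 4*I*√5)) = 1/(360 + (195/2 - 120*I*√5)) = 1/(915/2 - 120*I*√5)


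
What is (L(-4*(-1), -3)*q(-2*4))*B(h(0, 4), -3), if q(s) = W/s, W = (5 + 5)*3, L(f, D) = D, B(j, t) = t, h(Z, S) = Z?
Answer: -135/4 ≈ -33.750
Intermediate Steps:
W = 30 (W = 10*3 = 30)
q(s) = 30/s
(L(-4*(-1), -3)*q(-2*4))*B(h(0, 4), -3) = -90/((-2*4))*(-3) = -90/(-8)*(-3) = -90*(-1)/8*(-3) = -3*(-15/4)*(-3) = (45/4)*(-3) = -135/4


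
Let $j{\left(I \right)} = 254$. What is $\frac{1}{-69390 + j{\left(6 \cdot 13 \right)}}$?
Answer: $- \frac{1}{69136} \approx -1.4464 \cdot 10^{-5}$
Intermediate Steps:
$\frac{1}{-69390 + j{\left(6 \cdot 13 \right)}} = \frac{1}{-69390 + 254} = \frac{1}{-69136} = - \frac{1}{69136}$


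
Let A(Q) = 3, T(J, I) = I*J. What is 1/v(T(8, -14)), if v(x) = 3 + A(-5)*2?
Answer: ⅑ ≈ 0.11111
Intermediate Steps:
v(x) = 9 (v(x) = 3 + 3*2 = 3 + 6 = 9)
1/v(T(8, -14)) = 1/9 = ⅑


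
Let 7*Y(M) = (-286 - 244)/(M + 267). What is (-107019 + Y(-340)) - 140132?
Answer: -126293631/511 ≈ -2.4715e+5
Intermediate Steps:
Y(M) = -530/(7*(267 + M)) (Y(M) = ((-286 - 244)/(M + 267))/7 = (-530/(267 + M))/7 = -530/(7*(267 + M)))
(-107019 + Y(-340)) - 140132 = (-107019 - 530/(1869 + 7*(-340))) - 140132 = (-107019 - 530/(1869 - 2380)) - 140132 = (-107019 - 530/(-511)) - 140132 = (-107019 - 530*(-1/511)) - 140132 = (-107019 + 530/511) - 140132 = -54686179/511 - 140132 = -126293631/511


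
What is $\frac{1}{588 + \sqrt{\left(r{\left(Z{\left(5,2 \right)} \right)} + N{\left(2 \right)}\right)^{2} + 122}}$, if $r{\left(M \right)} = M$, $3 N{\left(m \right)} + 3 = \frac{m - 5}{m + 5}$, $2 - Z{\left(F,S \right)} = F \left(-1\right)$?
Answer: $\frac{9604}{5644599} - \frac{7 \sqrt{851}}{5644599} \approx 0.0016653$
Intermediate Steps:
$Z{\left(F,S \right)} = 2 + F$ ($Z{\left(F,S \right)} = 2 - F \left(-1\right) = 2 - - F = 2 + F$)
$N{\left(m \right)} = -1 + \frac{-5 + m}{3 \left(5 + m\right)}$ ($N{\left(m \right)} = -1 + \frac{\left(m - 5\right) \frac{1}{m + 5}}{3} = -1 + \frac{\left(-5 + m\right) \frac{1}{5 + m}}{3} = -1 + \frac{\frac{1}{5 + m} \left(-5 + m\right)}{3} = -1 + \frac{-5 + m}{3 \left(5 + m\right)}$)
$\frac{1}{588 + \sqrt{\left(r{\left(Z{\left(5,2 \right)} \right)} + N{\left(2 \right)}\right)^{2} + 122}} = \frac{1}{588 + \sqrt{\left(\left(2 + 5\right) + \frac{2 \left(-10 - 2\right)}{3 \left(5 + 2\right)}\right)^{2} + 122}} = \frac{1}{588 + \sqrt{\left(7 + \frac{2 \left(-10 - 2\right)}{3 \cdot 7}\right)^{2} + 122}} = \frac{1}{588 + \sqrt{\left(7 + \frac{2}{3} \cdot \frac{1}{7} \left(-12\right)\right)^{2} + 122}} = \frac{1}{588 + \sqrt{\left(7 - \frac{8}{7}\right)^{2} + 122}} = \frac{1}{588 + \sqrt{\left(\frac{41}{7}\right)^{2} + 122}} = \frac{1}{588 + \sqrt{\frac{1681}{49} + 122}} = \frac{1}{588 + \sqrt{\frac{7659}{49}}} = \frac{1}{588 + \frac{3 \sqrt{851}}{7}}$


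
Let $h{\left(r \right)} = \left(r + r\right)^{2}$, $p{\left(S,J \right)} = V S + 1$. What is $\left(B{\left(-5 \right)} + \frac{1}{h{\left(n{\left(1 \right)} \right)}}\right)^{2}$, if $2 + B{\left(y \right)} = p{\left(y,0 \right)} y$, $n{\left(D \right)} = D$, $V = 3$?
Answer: $\frac{74529}{16} \approx 4658.1$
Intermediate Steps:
$p{\left(S,J \right)} = 1 + 3 S$ ($p{\left(S,J \right)} = 3 S + 1 = 1 + 3 S$)
$h{\left(r \right)} = 4 r^{2}$ ($h{\left(r \right)} = \left(2 r\right)^{2} = 4 r^{2}$)
$B{\left(y \right)} = -2 + y \left(1 + 3 y\right)$ ($B{\left(y \right)} = -2 + \left(1 + 3 y\right) y = -2 + y \left(1 + 3 y\right)$)
$\left(B{\left(-5 \right)} + \frac{1}{h{\left(n{\left(1 \right)} \right)}}\right)^{2} = \left(\left(-2 - 5 \left(1 + 3 \left(-5\right)\right)\right) + \frac{1}{4 \cdot 1^{2}}\right)^{2} = \left(\left(-2 - 5 \left(1 - 15\right)\right) + \frac{1}{4 \cdot 1}\right)^{2} = \left(\left(-2 - -70\right) + \frac{1}{4}\right)^{2} = \left(\left(-2 + 70\right) + \frac{1}{4}\right)^{2} = \left(68 + \frac{1}{4}\right)^{2} = \left(\frac{273}{4}\right)^{2} = \frac{74529}{16}$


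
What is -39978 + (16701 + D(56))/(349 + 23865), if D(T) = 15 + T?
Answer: -484005260/12107 ≈ -39977.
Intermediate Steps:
-39978 + (16701 + D(56))/(349 + 23865) = -39978 + (16701 + (15 + 56))/(349 + 23865) = -39978 + (16701 + 71)/24214 = -39978 + 16772*(1/24214) = -39978 + 8386/12107 = -484005260/12107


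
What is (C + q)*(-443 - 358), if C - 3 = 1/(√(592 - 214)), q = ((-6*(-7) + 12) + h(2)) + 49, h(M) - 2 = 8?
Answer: -92916 - 89*√42/14 ≈ -92957.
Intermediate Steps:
h(M) = 10 (h(M) = 2 + 8 = 10)
q = 113 (q = ((-6*(-7) + 12) + 10) + 49 = ((42 + 12) + 10) + 49 = (54 + 10) + 49 = 64 + 49 = 113)
C = 3 + √42/126 (C = 3 + 1/(√(592 - 214)) = 3 + 1/(√378) = 3 + 1/(3*√42) = 3 + √42/126 ≈ 3.0514)
(C + q)*(-443 - 358) = ((3 + √42/126) + 113)*(-443 - 358) = (116 + √42/126)*(-801) = -92916 - 89*√42/14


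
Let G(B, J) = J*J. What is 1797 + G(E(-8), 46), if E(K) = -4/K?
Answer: 3913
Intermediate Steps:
G(B, J) = J**2
1797 + G(E(-8), 46) = 1797 + 46**2 = 1797 + 2116 = 3913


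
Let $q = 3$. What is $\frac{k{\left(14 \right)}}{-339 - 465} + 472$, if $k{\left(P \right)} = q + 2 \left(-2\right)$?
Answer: $\frac{379489}{804} \approx 472.0$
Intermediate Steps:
$k{\left(P \right)} = -1$ ($k{\left(P \right)} = 3 + 2 \left(-2\right) = 3 - 4 = -1$)
$\frac{k{\left(14 \right)}}{-339 - 465} + 472 = \frac{1}{-339 - 465} \left(-1\right) + 472 = \frac{1}{-804} \left(-1\right) + 472 = \left(- \frac{1}{804}\right) \left(-1\right) + 472 = \frac{1}{804} + 472 = \frac{379489}{804}$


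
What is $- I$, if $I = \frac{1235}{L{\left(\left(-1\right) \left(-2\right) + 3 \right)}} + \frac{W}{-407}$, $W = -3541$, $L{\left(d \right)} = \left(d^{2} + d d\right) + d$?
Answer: $- \frac{12680}{407} \approx -31.155$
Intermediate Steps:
$L{\left(d \right)} = d + 2 d^{2}$ ($L{\left(d \right)} = \left(d^{2} + d^{2}\right) + d = 2 d^{2} + d = d + 2 d^{2}$)
$I = \frac{12680}{407}$ ($I = \frac{1235}{\left(\left(-1\right) \left(-2\right) + 3\right) \left(1 + 2 \left(\left(-1\right) \left(-2\right) + 3\right)\right)} - \frac{3541}{-407} = \frac{1235}{\left(2 + 3\right) \left(1 + 2 \left(2 + 3\right)\right)} - - \frac{3541}{407} = \frac{1235}{5 \left(1 + 2 \cdot 5\right)} + \frac{3541}{407} = \frac{1235}{5 \left(1 + 10\right)} + \frac{3541}{407} = \frac{1235}{5 \cdot 11} + \frac{3541}{407} = \frac{1235}{55} + \frac{3541}{407} = 1235 \cdot \frac{1}{55} + \frac{3541}{407} = \frac{247}{11} + \frac{3541}{407} = \frac{12680}{407} \approx 31.155$)
$- I = \left(-1\right) \frac{12680}{407} = - \frac{12680}{407}$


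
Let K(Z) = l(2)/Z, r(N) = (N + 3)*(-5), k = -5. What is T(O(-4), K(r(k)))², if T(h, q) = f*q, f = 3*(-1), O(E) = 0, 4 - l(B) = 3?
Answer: 9/100 ≈ 0.090000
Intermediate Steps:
l(B) = 1 (l(B) = 4 - 1*3 = 4 - 3 = 1)
r(N) = -15 - 5*N (r(N) = (3 + N)*(-5) = -15 - 5*N)
K(Z) = 1/Z
f = -3
T(h, q) = -3*q
T(O(-4), K(r(k)))² = (-3/(-15 - 5*(-5)))² = (-3/(-15 + 25))² = (-3/10)² = 9/100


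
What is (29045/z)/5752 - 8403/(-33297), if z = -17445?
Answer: 56148033037/222742812072 ≈ 0.25208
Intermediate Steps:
(29045/z)/5752 - 8403/(-33297) = (29045/(-17445))/5752 - 8403/(-33297) = (29045*(-1/17445))*(1/5752) - 8403*(-1/33297) = -5809/3489*1/5752 + 2801/11099 = -5809/20068728 + 2801/11099 = 56148033037/222742812072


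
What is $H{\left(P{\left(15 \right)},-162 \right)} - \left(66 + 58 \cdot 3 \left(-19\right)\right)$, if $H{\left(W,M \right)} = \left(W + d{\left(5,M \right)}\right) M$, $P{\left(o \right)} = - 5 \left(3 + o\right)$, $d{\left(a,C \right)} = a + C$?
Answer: $43254$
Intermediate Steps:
$d{\left(a,C \right)} = C + a$
$P{\left(o \right)} = -15 - 5 o$
$H{\left(W,M \right)} = M \left(5 + M + W\right)$ ($H{\left(W,M \right)} = \left(W + \left(M + 5\right)\right) M = \left(W + \left(5 + M\right)\right) M = \left(5 + M + W\right) M = M \left(5 + M + W\right)$)
$H{\left(P{\left(15 \right)},-162 \right)} - \left(66 + 58 \cdot 3 \left(-19\right)\right) = - 162 \left(5 - 162 - 90\right) - \left(66 + 58 \cdot 3 \left(-19\right)\right) = - 162 \left(5 - 162 - 90\right) - \left(66 + 58 \left(-57\right)\right) = - 162 \left(5 - 162 - 90\right) - \left(66 - 3306\right) = \left(-162\right) \left(-247\right) - -3240 = 40014 + 3240 = 43254$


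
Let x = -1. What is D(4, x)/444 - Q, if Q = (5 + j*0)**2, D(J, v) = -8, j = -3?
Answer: -2777/111 ≈ -25.018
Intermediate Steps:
Q = 25 (Q = (5 - 3*0)**2 = (5 + 0)**2 = 5**2 = 25)
D(4, x)/444 - Q = -8/444 - 1*25 = -8*1/444 - 25 = -2/111 - 25 = -2777/111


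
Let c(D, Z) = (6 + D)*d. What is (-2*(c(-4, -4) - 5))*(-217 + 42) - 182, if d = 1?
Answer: -1232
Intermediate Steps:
c(D, Z) = 6 + D (c(D, Z) = (6 + D)*1 = 6 + D)
(-2*(c(-4, -4) - 5))*(-217 + 42) - 182 = (-2*((6 - 4) - 5))*(-217 + 42) - 182 = -2*(2 - 5)*(-175) - 182 = -2*(-3)*(-175) - 182 = 6*(-175) - 182 = -1050 - 182 = -1232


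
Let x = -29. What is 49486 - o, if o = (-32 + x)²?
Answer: 45765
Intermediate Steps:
o = 3721 (o = (-32 - 29)² = (-61)² = 3721)
49486 - o = 49486 - 1*3721 = 49486 - 3721 = 45765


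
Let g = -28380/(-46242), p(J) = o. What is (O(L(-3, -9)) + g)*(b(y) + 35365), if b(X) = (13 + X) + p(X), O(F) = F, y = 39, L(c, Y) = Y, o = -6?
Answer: -2288719163/7707 ≈ -2.9697e+5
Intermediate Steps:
p(J) = -6
g = 4730/7707 (g = -28380*(-1/46242) = 4730/7707 ≈ 0.61373)
b(X) = 7 + X (b(X) = (13 + X) - 6 = 7 + X)
(O(L(-3, -9)) + g)*(b(y) + 35365) = (-9 + 4730/7707)*((7 + 39) + 35365) = -64633*(46 + 35365)/7707 = -64633/7707*35411 = -2288719163/7707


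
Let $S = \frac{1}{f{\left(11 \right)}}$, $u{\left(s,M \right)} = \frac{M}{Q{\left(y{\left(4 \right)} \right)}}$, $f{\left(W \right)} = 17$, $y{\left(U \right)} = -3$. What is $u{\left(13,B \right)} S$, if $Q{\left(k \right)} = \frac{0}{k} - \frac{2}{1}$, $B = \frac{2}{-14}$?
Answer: $\frac{1}{238} \approx 0.0042017$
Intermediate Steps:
$B = - \frac{1}{7}$ ($B = 2 \left(- \frac{1}{14}\right) = - \frac{1}{7} \approx -0.14286$)
$Q{\left(k \right)} = -2$ ($Q{\left(k \right)} = 0 - 2 = -2$)
$u{\left(s,M \right)} = - \frac{M}{2}$ ($u{\left(s,M \right)} = \frac{M}{-2} = M \left(- \frac{1}{2}\right) = - \frac{M}{2}$)
$S = \frac{1}{17} \approx 0.058824$
$u{\left(13,B \right)} S = \left(- \frac{1}{2}\right) \left(- \frac{1}{7}\right) \frac{1}{17} = \frac{1}{14} \cdot \frac{1}{17} = \frac{1}{238}$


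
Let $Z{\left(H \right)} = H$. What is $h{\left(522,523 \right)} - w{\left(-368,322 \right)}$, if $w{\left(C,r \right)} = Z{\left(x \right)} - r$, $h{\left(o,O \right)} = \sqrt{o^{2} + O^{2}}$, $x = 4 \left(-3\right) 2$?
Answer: $346 + \sqrt{546013} \approx 1084.9$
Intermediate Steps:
$x = -24$ ($x = \left(-12\right) 2 = -24$)
$h{\left(o,O \right)} = \sqrt{O^{2} + o^{2}}$
$w{\left(C,r \right)} = -24 - r$
$h{\left(522,523 \right)} - w{\left(-368,322 \right)} = \sqrt{523^{2} + 522^{2}} - \left(-24 - 322\right) = \sqrt{273529 + 272484} - \left(-24 - 322\right) = \sqrt{546013} - -346 = \sqrt{546013} + 346 = 346 + \sqrt{546013}$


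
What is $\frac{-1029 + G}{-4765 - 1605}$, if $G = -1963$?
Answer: $\frac{1496}{3185} \approx 0.4697$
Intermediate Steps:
$\frac{-1029 + G}{-4765 - 1605} = \frac{-1029 - 1963}{-4765 - 1605} = - \frac{2992}{-6370} = \left(-2992\right) \left(- \frac{1}{6370}\right) = \frac{1496}{3185}$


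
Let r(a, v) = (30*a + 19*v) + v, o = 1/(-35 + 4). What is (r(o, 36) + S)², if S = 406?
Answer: 1216335376/961 ≈ 1.2657e+6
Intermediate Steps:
o = -1/31 (o = 1/(-31) = -1/31 ≈ -0.032258)
r(a, v) = 20*v + 30*a (r(a, v) = (19*v + 30*a) + v = 20*v + 30*a)
(r(o, 36) + S)² = ((20*36 + 30*(-1/31)) + 406)² = ((720 - 30/31) + 406)² = (22290/31 + 406)² = (34876/31)² = 1216335376/961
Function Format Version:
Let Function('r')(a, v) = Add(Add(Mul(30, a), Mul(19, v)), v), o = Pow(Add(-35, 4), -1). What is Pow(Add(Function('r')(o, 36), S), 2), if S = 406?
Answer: Rational(1216335376, 961) ≈ 1.2657e+6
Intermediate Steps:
o = Rational(-1, 31) (o = Pow(-31, -1) = Rational(-1, 31) ≈ -0.032258)
Function('r')(a, v) = Add(Mul(20, v), Mul(30, a)) (Function('r')(a, v) = Add(Add(Mul(19, v), Mul(30, a)), v) = Add(Mul(20, v), Mul(30, a)))
Pow(Add(Function('r')(o, 36), S), 2) = Pow(Add(Add(Mul(20, 36), Mul(30, Rational(-1, 31))), 406), 2) = Pow(Add(Add(720, Rational(-30, 31)), 406), 2) = Pow(Add(Rational(22290, 31), 406), 2) = Pow(Rational(34876, 31), 2) = Rational(1216335376, 961)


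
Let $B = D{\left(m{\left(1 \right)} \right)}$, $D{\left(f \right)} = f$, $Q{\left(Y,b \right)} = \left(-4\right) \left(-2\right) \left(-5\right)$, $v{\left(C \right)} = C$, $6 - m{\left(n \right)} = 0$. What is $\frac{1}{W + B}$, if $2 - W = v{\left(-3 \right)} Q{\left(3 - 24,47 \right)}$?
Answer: $- \frac{1}{112} \approx -0.0089286$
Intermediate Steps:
$m{\left(n \right)} = 6$ ($m{\left(n \right)} = 6 - 0 = 6 + 0 = 6$)
$Q{\left(Y,b \right)} = -40$ ($Q{\left(Y,b \right)} = 8 \left(-5\right) = -40$)
$W = -118$ ($W = 2 - \left(-3\right) \left(-40\right) = 2 - 120 = -118$)
$B = 6$
$\frac{1}{W + B} = \frac{1}{-118 + 6} = \frac{1}{-112} = - \frac{1}{112}$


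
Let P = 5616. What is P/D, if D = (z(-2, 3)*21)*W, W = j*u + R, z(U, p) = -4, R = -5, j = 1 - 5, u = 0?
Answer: 468/35 ≈ 13.371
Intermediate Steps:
j = -4
W = -5 (W = -4*0 - 5 = 0 - 5 = -5)
D = 420 (D = -4*21*(-5) = -84*(-5) = 420)
P/D = 5616/420 = 5616*(1/420) = 468/35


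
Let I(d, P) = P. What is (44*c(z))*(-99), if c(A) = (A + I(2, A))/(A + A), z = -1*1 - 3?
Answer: -4356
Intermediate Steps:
z = -4 (z = -1 - 3 = -4)
c(A) = 1 (c(A) = (A + A)/(A + A) = (2*A)/((2*A)) = (2*A)*(1/(2*A)) = 1)
(44*c(z))*(-99) = (44*1)*(-99) = 44*(-99) = -4356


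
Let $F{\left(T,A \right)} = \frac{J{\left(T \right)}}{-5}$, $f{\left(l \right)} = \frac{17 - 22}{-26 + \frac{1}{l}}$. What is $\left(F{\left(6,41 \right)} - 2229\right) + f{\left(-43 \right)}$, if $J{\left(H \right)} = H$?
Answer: $- \frac{12476894}{5595} \approx -2230.0$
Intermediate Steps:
$f{\left(l \right)} = - \frac{5}{-26 + \frac{1}{l}}$
$F{\left(T,A \right)} = - \frac{T}{5}$ ($F{\left(T,A \right)} = \frac{T}{-5} = T \left(- \frac{1}{5}\right) = - \frac{T}{5}$)
$\left(F{\left(6,41 \right)} - 2229\right) + f{\left(-43 \right)} = \left(\left(- \frac{1}{5}\right) 6 - 2229\right) + 5 \left(-43\right) \frac{1}{-1 + 26 \left(-43\right)} = \left(- \frac{6}{5} - 2229\right) + 5 \left(-43\right) \frac{1}{-1 - 1118} = - \frac{11151}{5} + 5 \left(-43\right) \frac{1}{-1119} = - \frac{11151}{5} + 5 \left(-43\right) \left(- \frac{1}{1119}\right) = - \frac{11151}{5} + \frac{215}{1119} = - \frac{12476894}{5595}$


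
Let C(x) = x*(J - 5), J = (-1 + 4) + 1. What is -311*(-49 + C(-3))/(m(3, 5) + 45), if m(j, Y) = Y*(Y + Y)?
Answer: 14306/95 ≈ 150.59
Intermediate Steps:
J = 4 (J = 3 + 1 = 4)
m(j, Y) = 2*Y² (m(j, Y) = Y*(2*Y) = 2*Y²)
C(x) = -x (C(x) = x*(4 - 5) = x*(-1) = -x)
-311*(-49 + C(-3))/(m(3, 5) + 45) = -311*(-49 - 1*(-3))/(2*5² + 45) = -311*(-49 + 3)/(2*25 + 45) = -(-14306)/(50 + 45) = -(-14306)/95 = -311*(-46/95) = 14306/95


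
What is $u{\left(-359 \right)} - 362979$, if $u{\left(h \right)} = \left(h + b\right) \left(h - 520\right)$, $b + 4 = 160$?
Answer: $-184542$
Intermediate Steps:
$b = 156$ ($b = -4 + 160 = 156$)
$u{\left(h \right)} = \left(-520 + h\right) \left(156 + h\right)$ ($u{\left(h \right)} = \left(h + 156\right) \left(h - 520\right) = \left(156 + h\right) \left(-520 + h\right) = \left(-520 + h\right) \left(156 + h\right)$)
$u{\left(-359 \right)} - 362979 = \left(-81120 + \left(-359\right)^{2} - -130676\right) - 362979 = \left(-81120 + 128881 + 130676\right) - 362979 = 178437 - 362979 = -184542$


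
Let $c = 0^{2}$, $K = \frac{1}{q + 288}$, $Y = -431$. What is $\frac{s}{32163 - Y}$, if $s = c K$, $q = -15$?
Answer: $0$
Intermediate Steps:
$K = \frac{1}{273}$ ($K = \frac{1}{-15 + 288} = \frac{1}{273} \approx 0.003663$)
$c = 0$
$s = 0$ ($s = 0 \cdot \frac{1}{273} = 0$)
$\frac{s}{32163 - Y} = \frac{0}{32163 - -431} = \frac{0}{32163 + 431} = \frac{0}{32594} = 0 \cdot \frac{1}{32594} = 0$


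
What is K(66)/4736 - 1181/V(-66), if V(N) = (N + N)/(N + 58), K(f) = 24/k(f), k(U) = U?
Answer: -2796605/39072 ≈ -71.576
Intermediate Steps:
K(f) = 24/f
V(N) = 2*N/(58 + N) (V(N) = (2*N)/(58 + N) = 2*N/(58 + N))
K(66)/4736 - 1181/V(-66) = (24/66)/4736 - 1181/(2*(-66)/(58 - 66)) = (24*(1/66))*(1/4736) - 1181/(2*(-66)/(-8)) = (4/11)*(1/4736) - 1181/(2*(-66)*(-⅛)) = 1/13024 - 1181/33/2 = 1/13024 - 1181*2/33 = 1/13024 - 2362/33 = -2796605/39072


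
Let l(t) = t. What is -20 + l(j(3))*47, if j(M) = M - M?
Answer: -20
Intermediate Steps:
j(M) = 0
-20 + l(j(3))*47 = -20 + 0*47 = -20 + 0 = -20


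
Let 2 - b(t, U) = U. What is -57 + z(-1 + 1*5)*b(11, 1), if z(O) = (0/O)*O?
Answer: -57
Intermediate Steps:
b(t, U) = 2 - U
z(O) = 0 (z(O) = 0*O = 0)
-57 + z(-1 + 1*5)*b(11, 1) = -57 + 0*(2 - 1*1) = -57 + 0*(2 - 1) = -57 + 0*1 = -57 + 0 = -57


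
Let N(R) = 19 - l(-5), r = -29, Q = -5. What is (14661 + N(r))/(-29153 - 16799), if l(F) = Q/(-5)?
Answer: -14679/45952 ≈ -0.31944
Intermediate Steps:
l(F) = 1 (l(F) = -5/(-5) = -5*(-⅕) = 1)
N(R) = 18 (N(R) = 19 - 1*1 = 19 - 1 = 18)
(14661 + N(r))/(-29153 - 16799) = (14661 + 18)/(-29153 - 16799) = 14679/(-45952) = 14679*(-1/45952) = -14679/45952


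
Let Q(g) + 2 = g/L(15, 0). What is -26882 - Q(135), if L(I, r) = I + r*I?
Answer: -26889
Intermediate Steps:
L(I, r) = I + I*r
Q(g) = -2 + g/15 (Q(g) = -2 + g/((15*(1 + 0))) = -2 + g/((15*1)) = -2 + g/15)
-26882 - Q(135) = -26882 - (-2 + (1/15)*135) = -26882 - (-2 + 9) = -26882 - 1*7 = -26882 - 7 = -26889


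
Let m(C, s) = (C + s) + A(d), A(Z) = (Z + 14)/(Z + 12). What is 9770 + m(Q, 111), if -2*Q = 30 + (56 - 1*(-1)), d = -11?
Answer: 19681/2 ≈ 9840.5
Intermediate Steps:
A(Z) = (14 + Z)/(12 + Z)
Q = -87/2 (Q = -(30 + (56 - 1*(-1)))/2 = -(30 + (56 + 1))/2 = -(30 + 57)/2 = -½*87 = -87/2 ≈ -43.500)
m(C, s) = 3 + C + s (m(C, s) = (C + s) + (14 - 11)/(12 - 11) = (C + s) + 3/1 = (C + s) + 1*3 = (C + s) + 3 = 3 + C + s)
9770 + m(Q, 111) = 9770 + (3 - 87/2 + 111) = 9770 + 141/2 = 19681/2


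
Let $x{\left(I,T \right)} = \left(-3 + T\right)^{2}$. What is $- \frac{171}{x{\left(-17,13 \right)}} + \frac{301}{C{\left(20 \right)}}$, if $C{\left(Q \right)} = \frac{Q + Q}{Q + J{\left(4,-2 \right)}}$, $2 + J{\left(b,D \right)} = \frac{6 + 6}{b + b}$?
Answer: $\frac{58011}{400} \approx 145.03$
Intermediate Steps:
$J{\left(b,D \right)} = -2 + \frac{6}{b}$ ($J{\left(b,D \right)} = -2 + \frac{6 + 6}{b + b} = -2 + \frac{12}{2 b} = -2 + 12 \frac{1}{2 b} = -2 + \frac{6}{b}$)
$C{\left(Q \right)} = \frac{2 Q}{- \frac{1}{2} + Q}$ ($C{\left(Q \right)} = \frac{Q + Q}{Q - \left(2 - \frac{6}{4}\right)} = \frac{2 Q}{Q + \left(-2 + 6 \cdot \frac{1}{4}\right)} = \frac{2 Q}{Q + \left(-2 + \frac{3}{2}\right)} = \frac{2 Q}{Q - \frac{1}{2}} = \frac{2 Q}{- \frac{1}{2} + Q}$)
$- \frac{171}{x{\left(-17,13 \right)}} + \frac{301}{C{\left(20 \right)}} = - \frac{171}{\left(-3 + 13\right)^{2}} + \frac{301}{4 \cdot 20 \frac{1}{-1 + 2 \cdot 20}} = - \frac{171}{10^{2}} + \frac{301}{4 \cdot 20 \frac{1}{-1 + 40}} = - \frac{171}{100} + \frac{301}{4 \cdot 20 \cdot \frac{1}{39}} = \left(-171\right) \frac{1}{100} + \frac{301}{4 \cdot 20 \cdot \frac{1}{39}} = - \frac{171}{100} + \frac{301}{\frac{80}{39}} = - \frac{171}{100} + 301 \cdot \frac{39}{80} = - \frac{171}{100} + \frac{11739}{80} = \frac{58011}{400}$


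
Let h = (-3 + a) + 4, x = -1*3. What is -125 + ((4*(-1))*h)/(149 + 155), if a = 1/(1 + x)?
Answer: -19001/152 ≈ -125.01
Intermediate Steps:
x = -3
a = -½ (a = 1/(1 - 3) = 1/(-2) = -½ ≈ -0.50000)
h = ½ (h = (-3 - ½) + 4 = -7/2 + 4 = ½ ≈ 0.50000)
-125 + ((4*(-1))*h)/(149 + 155) = -125 + ((4*(-1))*(½))/(149 + 155) = -125 + (-4*½)/304 = -125 + (1/304)*(-2) = -125 - 1/152 = -19001/152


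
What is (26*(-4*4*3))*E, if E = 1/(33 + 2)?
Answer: -1248/35 ≈ -35.657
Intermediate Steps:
E = 1/35 ≈ 0.028571
(26*(-4*4*3))*E = (26*(-4*4*3))*(1/35) = (26*(-16*3))*(1/35) = (26*(-48))*(1/35) = -1248*1/35 = -1248/35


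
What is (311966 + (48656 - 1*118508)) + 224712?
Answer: 466826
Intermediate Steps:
(311966 + (48656 - 1*118508)) + 224712 = (311966 + (48656 - 118508)) + 224712 = (311966 - 69852) + 224712 = 242114 + 224712 = 466826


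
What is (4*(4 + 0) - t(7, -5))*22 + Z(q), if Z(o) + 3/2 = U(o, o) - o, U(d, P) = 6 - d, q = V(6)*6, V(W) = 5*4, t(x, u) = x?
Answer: -75/2 ≈ -37.500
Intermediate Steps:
V(W) = 20
q = 120 (q = 20*6 = 120)
Z(o) = 9/2 - 2*o (Z(o) = -3/2 + ((6 - o) - o) = -3/2 + (6 - 2*o) = 9/2 - 2*o)
(4*(4 + 0) - t(7, -5))*22 + Z(q) = (4*(4 + 0) - 1*7)*22 + (9/2 - 2*120) = (4*4 - 7)*22 + (9/2 - 240) = (16 - 7)*22 - 471/2 = 9*22 - 471/2 = 198 - 471/2 = -75/2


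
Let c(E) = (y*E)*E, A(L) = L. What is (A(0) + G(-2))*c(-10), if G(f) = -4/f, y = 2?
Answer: 400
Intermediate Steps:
c(E) = 2*E² (c(E) = (2*E)*E = 2*E²)
(A(0) + G(-2))*c(-10) = (0 - 4/(-2))*(2*(-10)²) = (0 - 4*(-½))*(2*100) = (0 + 2)*200 = 2*200 = 400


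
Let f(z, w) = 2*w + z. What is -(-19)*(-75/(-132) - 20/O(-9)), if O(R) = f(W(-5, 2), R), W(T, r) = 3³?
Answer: -12445/396 ≈ -31.427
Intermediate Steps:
W(T, r) = 27
f(z, w) = z + 2*w
O(R) = 27 + 2*R
-(-19)*(-75/(-132) - 20/O(-9)) = -(-19)*(-75/(-132) - 20/(27 + 2*(-9))) = -(-19)*(-75*(-1/132) - 20/(27 - 18)) = -(-19)*(25/44 - 20/9) = -(-19)*(-655)/396 = -1*12445/396 = -12445/396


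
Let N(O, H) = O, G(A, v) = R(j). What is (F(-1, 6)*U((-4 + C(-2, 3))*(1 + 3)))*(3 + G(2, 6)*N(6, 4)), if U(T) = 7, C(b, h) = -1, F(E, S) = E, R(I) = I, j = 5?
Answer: -231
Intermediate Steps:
G(A, v) = 5
(F(-1, 6)*U((-4 + C(-2, 3))*(1 + 3)))*(3 + G(2, 6)*N(6, 4)) = (-1*7)*(3 + 5*6) = -7*(3 + 30) = -7*33 = -231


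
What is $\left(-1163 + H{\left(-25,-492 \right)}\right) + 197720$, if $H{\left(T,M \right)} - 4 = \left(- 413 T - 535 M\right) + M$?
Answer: $469614$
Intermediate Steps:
$H{\left(T,M \right)} = 4 - 534 M - 413 T$ ($H{\left(T,M \right)} = 4 - \left(413 T + 534 M\right) = 4 - 534 M - 413 T$)
$\left(-1163 + H{\left(-25,-492 \right)}\right) + 197720 = \left(-1163 - -273057\right) + 197720 = \left(-1163 + \left(4 + 262728 + 10325\right)\right) + 197720 = \left(-1163 + 273057\right) + 197720 = 271894 + 197720 = 469614$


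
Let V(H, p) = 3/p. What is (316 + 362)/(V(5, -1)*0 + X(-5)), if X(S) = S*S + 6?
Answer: 678/31 ≈ 21.871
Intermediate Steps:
X(S) = 6 + S² (X(S) = S² + 6 = 6 + S²)
(316 + 362)/(V(5, -1)*0 + X(-5)) = (316 + 362)/((3/(-1))*0 + (6 + (-5)²)) = 678/((3*(-1))*0 + (6 + 25)) = 678/(-3*0 + 31) = 678/(0 + 31) = 678/31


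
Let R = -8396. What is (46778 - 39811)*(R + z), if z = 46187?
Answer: 263289897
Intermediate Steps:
(46778 - 39811)*(R + z) = (46778 - 39811)*(-8396 + 46187) = 6967*37791 = 263289897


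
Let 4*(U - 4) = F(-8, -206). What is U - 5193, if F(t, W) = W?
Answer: -10481/2 ≈ -5240.5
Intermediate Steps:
U = -95/2 (U = 4 + (¼)*(-206) = 4 - 103/2 = -95/2 ≈ -47.500)
U - 5193 = -95/2 - 5193 = -10481/2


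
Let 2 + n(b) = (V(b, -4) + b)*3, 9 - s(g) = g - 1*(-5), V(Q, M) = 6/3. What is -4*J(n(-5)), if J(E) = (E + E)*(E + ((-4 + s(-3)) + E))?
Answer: -1672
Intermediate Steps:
V(Q, M) = 2 (V(Q, M) = 6*(⅓) = 2)
s(g) = 4 - g (s(g) = 9 - (g - 1*(-5)) = 9 - (g + 5) = 9 - (5 + g) = 9 + (-5 - g) = 4 - g)
n(b) = 4 + 3*b (n(b) = -2 + (2 + b)*3 = -2 + (6 + 3*b) = 4 + 3*b)
J(E) = 2*E*(3 + 2*E) (J(E) = (E + E)*(E + ((-4 + (4 - 1*(-3))) + E)) = (2*E)*(E + ((-4 + (4 + 3)) + E)) = (2*E)*(E + ((-4 + 7) + E)) = (2*E)*(E + (3 + E)) = (2*E)*(3 + 2*E) = 2*E*(3 + 2*E))
-4*J(n(-5)) = -8*(4 + 3*(-5))*(3 + 2*(4 + 3*(-5))) = -8*(4 - 15)*(3 + 2*(4 - 15)) = -8*(-11)*(3 + 2*(-11)) = -8*(-11)*(3 - 22) = -8*(-11)*(-19) = -4*418 = -1672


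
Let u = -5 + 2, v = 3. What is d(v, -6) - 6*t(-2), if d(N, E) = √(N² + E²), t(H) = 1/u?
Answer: 2 + 3*√5 ≈ 8.7082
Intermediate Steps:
u = -3
t(H) = -⅓ (t(H) = 1/(-3) = -⅓)
d(N, E) = √(E² + N²)
d(v, -6) - 6*t(-2) = √((-6)² + 3²) - 6*(-⅓) = √(36 + 9) + 2 = √45 + 2 = 3*√5 + 2 = 2 + 3*√5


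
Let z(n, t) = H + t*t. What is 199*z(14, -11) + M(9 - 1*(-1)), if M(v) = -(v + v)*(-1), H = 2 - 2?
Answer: 24099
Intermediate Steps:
H = 0
z(n, t) = t² (z(n, t) = 0 + t*t = 0 + t² = t²)
M(v) = 2*v (M(v) = -2*v*(-1) = -(-2)*v = 2*v)
199*z(14, -11) + M(9 - 1*(-1)) = 199*(-11)² + 2*(9 - 1*(-1)) = 199*121 + 2*(9 + 1) = 24079 + 2*10 = 24079 + 20 = 24099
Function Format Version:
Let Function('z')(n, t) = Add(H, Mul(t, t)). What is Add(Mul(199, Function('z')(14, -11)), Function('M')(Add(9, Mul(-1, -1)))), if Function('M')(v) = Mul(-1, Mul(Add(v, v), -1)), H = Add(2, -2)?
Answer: 24099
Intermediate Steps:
H = 0
Function('z')(n, t) = Pow(t, 2) (Function('z')(n, t) = Add(0, Mul(t, t)) = Add(0, Pow(t, 2)) = Pow(t, 2))
Function('M')(v) = Mul(2, v) (Function('M')(v) = Mul(-1, Mul(Mul(2, v), -1)) = Mul(-1, Mul(-2, v)) = Mul(2, v))
Add(Mul(199, Function('z')(14, -11)), Function('M')(Add(9, Mul(-1, -1)))) = Add(Mul(199, Pow(-11, 2)), Mul(2, Add(9, Mul(-1, -1)))) = Add(Mul(199, 121), Mul(2, Add(9, 1))) = Add(24079, Mul(2, 10)) = Add(24079, 20) = 24099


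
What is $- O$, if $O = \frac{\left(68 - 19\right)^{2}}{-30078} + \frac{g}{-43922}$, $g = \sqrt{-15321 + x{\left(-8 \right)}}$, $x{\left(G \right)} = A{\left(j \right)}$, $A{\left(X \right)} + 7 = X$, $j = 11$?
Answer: $\frac{2401}{30078} + \frac{17 i \sqrt{53}}{43922} \approx 0.079826 + 0.0028178 i$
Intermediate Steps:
$A{\left(X \right)} = -7 + X$
$x{\left(G \right)} = 4$ ($x{\left(G \right)} = -7 + 11 = 4$)
$g = 17 i \sqrt{53}$ ($g = \sqrt{-15321 + 4} = \sqrt{-15317} = 17 i \sqrt{53} \approx 123.76 i$)
$O = - \frac{2401}{30078} - \frac{17 i \sqrt{53}}{43922}$ ($O = \frac{\left(68 - 19\right)^{2}}{-30078} + \frac{17 i \sqrt{53}}{-43922} = 49^{2} \left(- \frac{1}{30078}\right) + 17 i \sqrt{53} \left(- \frac{1}{43922}\right) = 2401 \left(- \frac{1}{30078}\right) - \frac{17 i \sqrt{53}}{43922} = - \frac{2401}{30078} - \frac{17 i \sqrt{53}}{43922} \approx -0.079826 - 0.0028178 i$)
$- O = - (- \frac{2401}{30078} - \frac{17 i \sqrt{53}}{43922}) = \frac{2401}{30078} + \frac{17 i \sqrt{53}}{43922}$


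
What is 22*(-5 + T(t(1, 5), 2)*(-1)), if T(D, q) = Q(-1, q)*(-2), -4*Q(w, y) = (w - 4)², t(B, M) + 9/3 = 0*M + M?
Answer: -385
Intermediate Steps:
t(B, M) = -3 + M (t(B, M) = -3 + (0*M + M) = -3 + (0 + M) = -3 + M)
Q(w, y) = -(-4 + w)²/4 (Q(w, y) = -(w - 4)²/4 = -(-4 + w)²/4)
T(D, q) = 25/2 (T(D, q) = -(-4 - 1)²/4*(-2) = -¼*(-5)²*(-2) = -¼*25*(-2) = -25/4*(-2) = 25/2)
22*(-5 + T(t(1, 5), 2)*(-1)) = 22*(-5 + (25/2)*(-1)) = 22*(-5 - 25/2) = 22*(-35/2) = -385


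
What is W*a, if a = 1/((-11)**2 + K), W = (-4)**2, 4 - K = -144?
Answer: 16/269 ≈ 0.059480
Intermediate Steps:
K = 148 (K = 4 - 1*(-144) = 4 + 144 = 148)
W = 16
a = 1/269 (a = 1/((-11)**2 + 148) = 1/(121 + 148) = 1/269 ≈ 0.0037175)
W*a = 16*(1/269) = 16/269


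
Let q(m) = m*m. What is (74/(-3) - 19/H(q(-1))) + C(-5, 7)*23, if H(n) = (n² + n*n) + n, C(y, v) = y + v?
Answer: 15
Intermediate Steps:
C(y, v) = v + y
q(m) = m²
H(n) = n + 2*n² (H(n) = (n² + n²) + n = 2*n² + n = n + 2*n²)
(74/(-3) - 19/H(q(-1))) + C(-5, 7)*23 = (74/(-3) - 19/(1 + 2*(-1)²)) + (7 - 5)*23 = (74*(-⅓) - 19/(1 + 2*1)) + 2*23 = (-74/3 - 19/(1 + 2)) + 46 = (-74/3 - 19/(1*3)) + 46 = (-74/3 - 19/3) + 46 = -31 + 46 = 15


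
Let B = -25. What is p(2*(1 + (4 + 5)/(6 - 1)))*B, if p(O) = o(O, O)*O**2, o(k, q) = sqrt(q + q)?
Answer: -1568*sqrt(70)/5 ≈ -2623.8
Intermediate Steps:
o(k, q) = sqrt(2)*sqrt(q) (o(k, q) = sqrt(2*q) = sqrt(2)*sqrt(q))
p(O) = sqrt(2)*O**(5/2) (p(O) = (sqrt(2)*sqrt(O))*O**2 = sqrt(2)*O**(5/2))
p(2*(1 + (4 + 5)/(6 - 1)))*B = (sqrt(2)*(2*(1 + (4 + 5)/(6 - 1)))**(5/2))*(-25) = (sqrt(2)*(2*(1 + 9/5))**(5/2))*(-25) = (sqrt(2)*(2*(14/5))**(5/2))*(-25) = (sqrt(2)*(28/5)**(5/2))*(-25) = (sqrt(2)*(1568*sqrt(35)/125))*(-25) = (1568*sqrt(70)/125)*(-25) = -1568*sqrt(70)/5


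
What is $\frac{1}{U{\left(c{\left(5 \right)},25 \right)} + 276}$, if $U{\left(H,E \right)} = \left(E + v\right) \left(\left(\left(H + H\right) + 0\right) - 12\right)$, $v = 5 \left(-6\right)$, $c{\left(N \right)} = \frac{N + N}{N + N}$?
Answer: $\frac{1}{326} \approx 0.0030675$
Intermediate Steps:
$c{\left(N \right)} = 1$ ($c{\left(N \right)} = \frac{2 N}{2 N} = 2 N \frac{1}{2 N} = 1$)
$v = -30$
$U{\left(H,E \right)} = \left(-30 + E\right) \left(-12 + 2 H\right)$ ($U{\left(H,E \right)} = \left(E - 30\right) \left(\left(\left(H + H\right) + 0\right) - 12\right) = \left(-30 + E\right) \left(\left(2 H + 0\right) - 12\right) = \left(-30 + E\right) \left(2 H - 12\right) = \left(-30 + E\right) \left(-12 + 2 H\right)$)
$\frac{1}{U{\left(c{\left(5 \right)},25 \right)} + 276} = \frac{1}{\left(360 - 60 - 300 + 2 \cdot 25 \cdot 1\right) + 276} = \frac{1}{\left(360 - 60 - 300 + 50\right) + 276} = \frac{1}{50 + 276} = \frac{1}{326}$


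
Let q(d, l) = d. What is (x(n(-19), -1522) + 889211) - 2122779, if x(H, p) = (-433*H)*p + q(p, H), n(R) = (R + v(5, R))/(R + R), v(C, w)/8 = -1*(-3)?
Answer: -25114275/19 ≈ -1.3218e+6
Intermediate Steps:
v(C, w) = 24 (v(C, w) = 8*(-1*(-3)) = 8*3 = 24)
n(R) = (24 + R)/(2*R) (n(R) = (R + 24)/(R + R) = (24 + R)/((2*R)) = (24 + R)*(1/(2*R)) = (24 + R)/(2*R))
x(H, p) = p - 433*H*p (x(H, p) = (-433*H)*p + p = -433*H*p + p = p - 433*H*p)
(x(n(-19), -1522) + 889211) - 2122779 = (-1522*(1 - 433*(24 - 19)/(2*(-19))) + 889211) - 2122779 = (-1522*(1 - 433*(-1)*5/(2*19)) + 889211) - 2122779 = (-1522*(1 - 433*(-5/38)) + 889211) - 2122779 = (-1522*(1 + 2165/38) + 889211) - 2122779 = (-1522*2203/38 + 889211) - 2122779 = (-1676483/19 + 889211) - 2122779 = 15218526/19 - 2122779 = -25114275/19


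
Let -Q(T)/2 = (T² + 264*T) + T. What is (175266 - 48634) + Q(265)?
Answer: -154268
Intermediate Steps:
Q(T) = -530*T - 2*T² (Q(T) = -2*((T² + 264*T) + T) = -2*(T² + 265*T) = -530*T - 2*T²)
(175266 - 48634) + Q(265) = (175266 - 48634) - 2*265*(265 + 265) = 126632 - 2*265*530 = 126632 - 280900 = -154268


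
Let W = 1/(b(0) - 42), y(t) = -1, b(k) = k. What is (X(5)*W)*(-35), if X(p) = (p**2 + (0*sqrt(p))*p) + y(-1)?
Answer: 20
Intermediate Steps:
W = -1/42 (W = 1/(0 - 42) = 1/(-42) = -1/42 ≈ -0.023810)
X(p) = -1 + p**2 (X(p) = (p**2 + (0*sqrt(p))*p) - 1 = (p**2 + 0*p) - 1 = (p**2 + 0) - 1 = p**2 - 1 = -1 + p**2)
(X(5)*W)*(-35) = ((-1 + 5**2)*(-1/42))*(-35) = ((-1 + 25)*(-1/42))*(-35) = (24*(-1/42))*(-35) = -4/7*(-35) = 20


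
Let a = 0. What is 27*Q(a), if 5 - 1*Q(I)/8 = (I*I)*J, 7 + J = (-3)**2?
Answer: 1080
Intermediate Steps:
J = 2 (J = -7 + (-3)**2 = -7 + 9 = 2)
Q(I) = 40 - 16*I**2 (Q(I) = 40 - 8*I*I*2 = 40 - 8*I**2*2 = 40 - 16*I**2)
27*Q(a) = 27*(40 - 16*0**2) = 27*(40 - 16*0) = 27*(40 + 0) = 27*40 = 1080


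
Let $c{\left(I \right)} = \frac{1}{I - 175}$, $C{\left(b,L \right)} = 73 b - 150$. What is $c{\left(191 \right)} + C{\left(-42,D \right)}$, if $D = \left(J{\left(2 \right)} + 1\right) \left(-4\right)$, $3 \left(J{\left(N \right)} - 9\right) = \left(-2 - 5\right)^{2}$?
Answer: $- \frac{51455}{16} \approx -3215.9$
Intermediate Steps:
$J{\left(N \right)} = \frac{76}{3}$ ($J{\left(N \right)} = 9 + \frac{\left(-2 - 5\right)^{2}}{3} = 9 + \frac{\left(-7\right)^{2}}{3} = 9 + \frac{1}{3} \cdot 49 = 9 + \frac{49}{3} = \frac{76}{3}$)
$D = - \frac{316}{3}$ ($D = \left(\frac{76}{3} + 1\right) \left(-4\right) = \frac{79}{3} \left(-4\right) = - \frac{316}{3} \approx -105.33$)
$C{\left(b,L \right)} = -150 + 73 b$
$c{\left(I \right)} = \frac{1}{-175 + I}$
$c{\left(191 \right)} + C{\left(-42,D \right)} = \frac{1}{-175 + 191} + \left(-150 + 73 \left(-42\right)\right) = \frac{1}{16} - 3216 = - \frac{51455}{16}$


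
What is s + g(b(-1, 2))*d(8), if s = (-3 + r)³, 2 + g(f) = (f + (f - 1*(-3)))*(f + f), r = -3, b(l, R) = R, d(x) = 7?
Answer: -34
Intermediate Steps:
g(f) = -2 + 2*f*(3 + 2*f) (g(f) = -2 + (f + (f - 1*(-3)))*(f + f) = -2 + (f + (f + 3))*(2*f) = -2 + (f + (3 + f))*(2*f) = -2 + (3 + 2*f)*(2*f) = -2 + 2*f*(3 + 2*f))
s = -216 (s = (-3 - 3)³ = (-6)³ = -216)
s + g(b(-1, 2))*d(8) = -216 + (-2 + 4*2² + 6*2)*7 = -216 + (-2 + 4*4 + 12)*7 = -216 + (-2 + 16 + 12)*7 = -216 + 26*7 = -216 + 182 = -34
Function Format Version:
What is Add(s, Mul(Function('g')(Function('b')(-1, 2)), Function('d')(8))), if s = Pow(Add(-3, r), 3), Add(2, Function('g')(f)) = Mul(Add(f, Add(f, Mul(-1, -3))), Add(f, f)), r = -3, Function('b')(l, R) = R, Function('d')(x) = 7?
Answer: -34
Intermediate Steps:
Function('g')(f) = Add(-2, Mul(2, f, Add(3, Mul(2, f)))) (Function('g')(f) = Add(-2, Mul(Add(f, Add(f, Mul(-1, -3))), Add(f, f))) = Add(-2, Mul(Add(f, Add(f, 3)), Mul(2, f))) = Add(-2, Mul(Add(f, Add(3, f)), Mul(2, f))) = Add(-2, Mul(Add(3, Mul(2, f)), Mul(2, f))) = Add(-2, Mul(2, f, Add(3, Mul(2, f)))))
s = -216 (s = Pow(Add(-3, -3), 3) = Pow(-6, 3) = -216)
Add(s, Mul(Function('g')(Function('b')(-1, 2)), Function('d')(8))) = Add(-216, Mul(Add(-2, Mul(4, Pow(2, 2)), Mul(6, 2)), 7)) = Add(-216, Mul(Add(-2, Mul(4, 4), 12), 7)) = Add(-216, Mul(Add(-2, 16, 12), 7)) = Add(-216, Mul(26, 7)) = Add(-216, 182) = -34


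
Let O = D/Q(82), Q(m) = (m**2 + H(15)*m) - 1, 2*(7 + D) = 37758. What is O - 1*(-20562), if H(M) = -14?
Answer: 114652022/5575 ≈ 20565.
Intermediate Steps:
D = 18872 (D = -7 + (1/2)*37758 = -7 + 18879 = 18872)
Q(m) = -1 + m**2 - 14*m (Q(m) = (m**2 - 14*m) - 1 = -1 + m**2 - 14*m)
O = 18872/5575 (O = 18872/(-1 + 82**2 - 14*82) = 18872/(-1 + 6724 - 1148) = 18872/5575 ≈ 3.3851)
O - 1*(-20562) = 18872/5575 - 1*(-20562) = 18872/5575 + 20562 = 114652022/5575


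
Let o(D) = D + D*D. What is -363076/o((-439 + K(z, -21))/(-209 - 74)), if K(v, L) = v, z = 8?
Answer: -2077028126/21981 ≈ -94492.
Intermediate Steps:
o(D) = D + D**2
-363076/o((-439 + K(z, -21))/(-209 - 74)) = -363076*(-209 - 74)/((1 + (-439 + 8)/(-209 - 74))*(-439 + 8)) = -363076*283/(431*(1 - 431/(-283))) = -363076*283/(431*(1 - 431*(-1/283))) = -363076*283/(431*(1 + 431/283)) = -363076/((431/283)*(714/283)) = -363076/307734/80089 = -363076*80089/307734 = -2077028126/21981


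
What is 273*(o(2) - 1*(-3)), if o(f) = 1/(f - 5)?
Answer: 728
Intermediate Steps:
o(f) = 1/(-5 + f)
273*(o(2) - 1*(-3)) = 273*(1/(-5 + 2) - 1*(-3)) = 273*(1/(-3) + 3) = 273*(-1/3 + 3) = 273*(8/3) = 728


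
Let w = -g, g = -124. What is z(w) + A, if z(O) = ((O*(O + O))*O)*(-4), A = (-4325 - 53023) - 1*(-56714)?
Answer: -15253626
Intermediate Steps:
w = 124 (w = -1*(-124) = 124)
A = -634 (A = -57348 + 56714 = -634)
z(O) = -8*O**3 (z(O) = ((O*(2*O))*O)*(-4) = ((2*O**2)*O)*(-4) = (2*O**3)*(-4) = -8*O**3)
z(w) + A = -8*124**3 - 634 = -8*1906624 - 634 = -15252992 - 634 = -15253626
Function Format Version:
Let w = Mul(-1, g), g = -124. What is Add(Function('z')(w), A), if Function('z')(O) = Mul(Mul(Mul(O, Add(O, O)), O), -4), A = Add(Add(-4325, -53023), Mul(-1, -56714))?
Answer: -15253626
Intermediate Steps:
w = 124 (w = Mul(-1, -124) = 124)
A = -634 (A = Add(-57348, 56714) = -634)
Function('z')(O) = Mul(-8, Pow(O, 3)) (Function('z')(O) = Mul(Mul(Mul(O, Mul(2, O)), O), -4) = Mul(Mul(Mul(2, Pow(O, 2)), O), -4) = Mul(Mul(2, Pow(O, 3)), -4) = Mul(-8, Pow(O, 3)))
Add(Function('z')(w), A) = Add(Mul(-8, Pow(124, 3)), -634) = Add(Mul(-8, 1906624), -634) = Add(-15252992, -634) = -15253626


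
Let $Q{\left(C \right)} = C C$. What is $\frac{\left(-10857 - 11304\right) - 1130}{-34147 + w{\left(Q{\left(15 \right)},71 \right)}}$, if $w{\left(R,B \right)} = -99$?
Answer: $\frac{23291}{34246} \approx 0.68011$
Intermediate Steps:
$Q{\left(C \right)} = C^{2}$
$\frac{\left(-10857 - 11304\right) - 1130}{-34147 + w{\left(Q{\left(15 \right)},71 \right)}} = \frac{\left(-10857 - 11304\right) - 1130}{-34147 - 99} = \frac{-22161 - 1130}{-34246} = \left(-23291\right) \left(- \frac{1}{34246}\right) = \frac{23291}{34246}$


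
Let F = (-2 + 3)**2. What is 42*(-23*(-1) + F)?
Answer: 1008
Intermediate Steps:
F = 1 (F = 1**2 = 1)
42*(-23*(-1) + F) = 42*(-23*(-1) + 1) = 42*(23 + 1) = 42*24 = 1008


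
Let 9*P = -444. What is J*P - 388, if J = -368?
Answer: 53300/3 ≈ 17767.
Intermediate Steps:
P = -148/3 (P = (⅑)*(-444) = -148/3 ≈ -49.333)
J*P - 388 = -368*(-148/3) - 388 = 54464/3 - 388 = 53300/3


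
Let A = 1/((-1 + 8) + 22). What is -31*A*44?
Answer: -1364/29 ≈ -47.034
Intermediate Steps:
A = 1/29 (A = 1/(7 + 22) = 1/29 ≈ 0.034483)
-31*A*44 = -31*1/29*44 = -31/29*44 = -1364/29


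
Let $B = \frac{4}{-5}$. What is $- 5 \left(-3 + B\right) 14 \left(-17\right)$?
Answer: $-4522$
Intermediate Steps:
$B = - \frac{4}{5}$ ($B = 4 \left(- \frac{1}{5}\right) = - \frac{4}{5} \approx -0.8$)
$- 5 \left(-3 + B\right) 14 \left(-17\right) = - 5 \left(-3 - \frac{4}{5}\right) 14 \left(-17\right) = \left(-5\right) \left(- \frac{19}{5}\right) 14 \left(-17\right) = 19 \cdot 14 \left(-17\right) = 266 \left(-17\right) = -4522$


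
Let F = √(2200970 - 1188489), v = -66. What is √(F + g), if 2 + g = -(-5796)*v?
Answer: √(-382538 + √1012481) ≈ 617.68*I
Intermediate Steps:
g = -382538 (g = -2 - (-5796)*(-66) = -2 - 18*21252 = -2 - 382536 = -382538)
F = √1012481 ≈ 1006.2
√(F + g) = √(√1012481 - 382538) = √(-382538 + √1012481)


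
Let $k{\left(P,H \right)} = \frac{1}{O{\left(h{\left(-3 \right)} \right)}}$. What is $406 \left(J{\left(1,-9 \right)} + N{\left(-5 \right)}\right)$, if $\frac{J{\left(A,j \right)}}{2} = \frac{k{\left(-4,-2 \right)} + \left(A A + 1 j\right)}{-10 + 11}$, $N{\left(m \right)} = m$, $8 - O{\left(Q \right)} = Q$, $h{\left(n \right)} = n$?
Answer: $- \frac{92974}{11} \approx -8452.2$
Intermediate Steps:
$O{\left(Q \right)} = 8 - Q$
$k{\left(P,H \right)} = \frac{1}{11}$ ($k{\left(P,H \right)} = \frac{1}{8 - -3} = \frac{1}{8 + 3} = \frac{1}{11}$)
$J{\left(A,j \right)} = \frac{2}{11} + 2 j + 2 A^{2}$ ($J{\left(A,j \right)} = 2 \frac{\frac{1}{11} + \left(A A + 1 j\right)}{-10 + 11} = 2 \frac{\frac{1}{11} + \left(A^{2} + j\right)}{1} = 2 \left(\frac{1}{11} + \left(j + A^{2}\right)\right) 1 = 2 \left(\frac{1}{11} + j + A^{2}\right) 1 = 2 \left(\frac{1}{11} + j + A^{2}\right) = \frac{2}{11} + 2 j + 2 A^{2}$)
$406 \left(J{\left(1,-9 \right)} + N{\left(-5 \right)}\right) = 406 \left(\left(\frac{2}{11} + 2 \left(-9\right) + 2 \cdot 1^{2}\right) - 5\right) = 406 \left(\left(\frac{2}{11} - 18 + 2 \cdot 1\right) - 5\right) = 406 \left(\left(\frac{2}{11} - 18 + 2\right) - 5\right) = 406 \left(- \frac{174}{11} - 5\right) = 406 \left(- \frac{229}{11}\right) = - \frac{92974}{11}$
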